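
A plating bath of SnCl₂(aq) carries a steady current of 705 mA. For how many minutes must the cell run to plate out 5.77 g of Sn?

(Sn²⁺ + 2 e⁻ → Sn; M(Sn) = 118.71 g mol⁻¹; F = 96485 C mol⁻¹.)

n(Sn) = m/M = 5.77 / 118.71 = 0.04861 mol.
Each Sn atom requires 2 electrons, so n(e⁻) = 2 × 0.04861 = 0.09721 mol.
Q = n(e⁻)·F = 0.09721 × 96485 = 9379 C.
t = Q/I = 9379 / 0.7050 A = 13300 s = 222 min.

222 min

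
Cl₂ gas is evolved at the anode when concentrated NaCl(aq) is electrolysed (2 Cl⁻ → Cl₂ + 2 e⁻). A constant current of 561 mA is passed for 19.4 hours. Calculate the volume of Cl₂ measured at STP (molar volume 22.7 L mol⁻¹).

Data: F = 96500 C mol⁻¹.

4.61 L

Q = I·t = 0.5610 A × 69840 s = 39180 C.
n(e⁻) = Q/F = 39180 / 96500 = 0.4060 mol.
2 electrons are transferred per Cl₂ molecule, so n(Cl₂) = 0.4060 / 2 = 0.2030 mol.
V = n × V_m = 0.2030 × 22.7 = 4.61 L.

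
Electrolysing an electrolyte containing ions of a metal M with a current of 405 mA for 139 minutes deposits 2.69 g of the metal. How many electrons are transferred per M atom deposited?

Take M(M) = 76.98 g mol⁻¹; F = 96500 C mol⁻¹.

Q = I·t = 0.4050 A × 8340.0 s = 3378 C, so n(e⁻) = 3378/96500 = 0.03500 mol.
n(M) deposited = 2.69 / 76.98 = 0.03494 mol.
Electrons per atom = n(e⁻)/n(M) = 0.03500 / 0.03494 = 1.00 ≈ 1, so the ion is M⁺.

1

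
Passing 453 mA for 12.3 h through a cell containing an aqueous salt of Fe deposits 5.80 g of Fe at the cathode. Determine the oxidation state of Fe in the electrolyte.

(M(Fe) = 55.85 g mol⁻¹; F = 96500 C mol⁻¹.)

Q = I·t = 0.4530 A × 44280 s = 20060 C, so n(e⁻) = 20060/96500 = 0.2079 mol.
n(Fe) deposited = 5.80 / 55.85 = 0.1038 mol.
Electrons per atom = n(e⁻)/n(Fe) = 0.2079 / 0.1038 = 2.00 ≈ 2, so the ion is Fe²⁺.

+2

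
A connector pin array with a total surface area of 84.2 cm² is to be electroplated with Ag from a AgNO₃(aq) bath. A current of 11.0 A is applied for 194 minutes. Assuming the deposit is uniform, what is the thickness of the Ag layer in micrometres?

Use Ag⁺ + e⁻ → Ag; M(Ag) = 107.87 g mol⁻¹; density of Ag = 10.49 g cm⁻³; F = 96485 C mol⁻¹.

Q = I·t = 11.00 × 11640 = 128000 C; n(e⁻) = 1.327 mol.
n(Ag) = n(e⁻)/1 = 1.327 mol, so m = 1.327 × 107.87 = 143.1 g.
Volume = m/ρ = 143.1 / 10.49 = 13.65 cm³.
Thickness = V/A = 13.65 / 84.2 = 0.162 cm = 1620 μm.

1620 μm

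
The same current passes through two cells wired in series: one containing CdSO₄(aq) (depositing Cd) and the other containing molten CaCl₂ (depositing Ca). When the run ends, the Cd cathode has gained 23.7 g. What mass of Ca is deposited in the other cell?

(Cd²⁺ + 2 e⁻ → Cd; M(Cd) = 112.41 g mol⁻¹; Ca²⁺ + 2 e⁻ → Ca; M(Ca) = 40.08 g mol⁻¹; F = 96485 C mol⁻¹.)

n(Cd) = 23.7 / 112.41 = 0.2108 mol.
Since Cd²⁺ + 2 e⁻ → Cd, n(e⁻) passed = 2 × 0.2108 = 0.4217 mol.
Cells in series carry the same charge, so the same 0.4217 mol of electrons passes through cell 2.
Ca²⁺ + 2 e⁻ → Ca, so n(Ca) = 0.4217 / 2 = 0.2108 mol.
m(Ca) = 0.2108 × 40.08 = 8.45 g.

8.45 g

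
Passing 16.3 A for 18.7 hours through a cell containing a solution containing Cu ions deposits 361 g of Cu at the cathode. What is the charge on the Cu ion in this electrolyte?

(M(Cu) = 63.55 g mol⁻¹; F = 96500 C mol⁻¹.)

Q = I·t = 16.30 A × 67320 s = 1097000 C, so n(e⁻) = 1097000/96500 = 11.37 mol.
n(Cu) deposited = 361 / 63.55 = 5.681 mol.
Electrons per atom = n(e⁻)/n(Cu) = 11.37 / 5.681 = 2.00 ≈ 2, so the ion is Cu²⁺.

+2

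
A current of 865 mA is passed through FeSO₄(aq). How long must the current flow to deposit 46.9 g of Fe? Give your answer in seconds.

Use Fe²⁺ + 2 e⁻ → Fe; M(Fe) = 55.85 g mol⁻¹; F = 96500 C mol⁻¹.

1.87 × 10⁵ s

n(Fe) = m/M = 46.9 / 55.85 = 0.8397 mol.
Each Fe atom requires 2 electrons, so n(e⁻) = 2 × 0.8397 = 1.679 mol.
Q = n(e⁻)·F = 1.679 × 96500 = 162100 C.
t = Q/I = 162100 / 0.8650 A = 187400 s.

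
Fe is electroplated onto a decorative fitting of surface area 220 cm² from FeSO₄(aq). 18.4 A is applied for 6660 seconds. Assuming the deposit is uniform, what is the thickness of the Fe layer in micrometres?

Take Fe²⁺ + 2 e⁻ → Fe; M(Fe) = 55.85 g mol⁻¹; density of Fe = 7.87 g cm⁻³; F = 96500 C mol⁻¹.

Q = I·t = 18.40 × 6660.0 = 122500 C; n(e⁻) = 1.270 mol.
n(Fe) = n(e⁻)/2 = 0.6349 mol, so m = 0.6349 × 55.85 = 35.46 g.
Volume = m/ρ = 35.46 / 7.87 = 4.506 cm³.
Thickness = V/A = 4.506 / 220 = 0.0205 cm = 205 μm.

205 μm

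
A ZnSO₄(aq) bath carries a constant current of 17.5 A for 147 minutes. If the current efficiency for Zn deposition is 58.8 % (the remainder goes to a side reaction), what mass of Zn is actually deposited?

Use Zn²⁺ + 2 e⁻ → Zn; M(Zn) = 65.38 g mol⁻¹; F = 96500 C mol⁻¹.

Q = I·t = 17.50 × 8820.0 = 154400 C.
n(e⁻) = 154400/96500 = 1.599 mol; theoretically n(Zn) = 1.599/2 = 0.7997 mol, m_theo = 52.29 g.
At 58.8 % efficiency, m_actual = 0.588 × 52.29 = 30.7 g.

30.7 g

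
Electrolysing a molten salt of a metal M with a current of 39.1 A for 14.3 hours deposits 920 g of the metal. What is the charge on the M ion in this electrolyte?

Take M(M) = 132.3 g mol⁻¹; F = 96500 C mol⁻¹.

+3

Q = I·t = 39.10 A × 51480 s = 2013000 C, so n(e⁻) = 2013000/96500 = 20.86 mol.
n(M) deposited = 920 / 132.3 = 6.954 mol.
Electrons per atom = n(e⁻)/n(M) = 20.86 / 6.954 = 3.00 ≈ 3, so the ion is M³⁺.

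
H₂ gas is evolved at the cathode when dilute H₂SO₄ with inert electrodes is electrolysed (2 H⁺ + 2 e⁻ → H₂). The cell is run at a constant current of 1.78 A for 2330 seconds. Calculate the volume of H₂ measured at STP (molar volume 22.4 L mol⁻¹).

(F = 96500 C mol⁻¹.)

0.481 L

Q = I·t = 1.780 A × 2330.0 s = 4147 C.
n(e⁻) = Q/F = 4147 / 96500 = 0.04298 mol.
2 electrons are transferred per H₂ molecule, so n(H₂) = 0.04298 / 2 = 0.02149 mol.
V = n × V_m = 0.02149 × 22.4 = 0.481 L.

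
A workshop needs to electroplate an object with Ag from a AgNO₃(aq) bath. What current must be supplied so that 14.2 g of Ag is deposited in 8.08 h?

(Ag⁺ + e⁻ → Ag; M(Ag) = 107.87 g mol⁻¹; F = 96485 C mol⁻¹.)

0.437 A

n(Ag) = 14.2 / 107.87 = 0.1316 mol.
n(e⁻) = 1 × 0.1316 = 0.1316 mol.
Q = n(e⁻)·F = 0.1316 × 96485 = 12700 C.
I = Q/t = 12700 / 29088 s = 0.437 A.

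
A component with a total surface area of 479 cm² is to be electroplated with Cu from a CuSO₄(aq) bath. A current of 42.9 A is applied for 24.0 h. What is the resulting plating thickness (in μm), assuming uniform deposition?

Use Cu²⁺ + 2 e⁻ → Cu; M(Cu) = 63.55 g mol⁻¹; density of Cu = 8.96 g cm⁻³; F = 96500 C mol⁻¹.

2840 μm

Q = I·t = 42.90 × 86400 = 3707000 C; n(e⁻) = 38.41 mol.
n(Cu) = n(e⁻)/2 = 19.20 mol, so m = 19.20 × 63.55 = 1220 g.
Volume = m/ρ = 1220 / 8.96 = 136.2 cm³.
Thickness = V/A = 136.2 / 479 = 0.284 cm = 2840 μm.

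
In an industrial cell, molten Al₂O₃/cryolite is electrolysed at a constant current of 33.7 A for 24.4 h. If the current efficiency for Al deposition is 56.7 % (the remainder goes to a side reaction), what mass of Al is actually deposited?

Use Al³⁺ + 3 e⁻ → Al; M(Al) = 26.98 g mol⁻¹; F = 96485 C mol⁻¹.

156 g

Q = I·t = 33.70 × 87840 = 2960000 C.
n(e⁻) = 2960000/96485 = 30.68 mol; theoretically n(Al) = 30.68/3 = 10.23 mol, m_theo = 275.9 g.
At 56.7 % efficiency, m_actual = 0.567 × 275.9 = 156 g.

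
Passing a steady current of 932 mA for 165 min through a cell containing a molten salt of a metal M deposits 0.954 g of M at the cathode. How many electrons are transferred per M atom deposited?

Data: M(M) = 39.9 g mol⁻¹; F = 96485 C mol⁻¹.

Q = I·t = 0.9320 A × 9900.0 s = 9227 C, so n(e⁻) = 9227/96485 = 0.09563 mol.
n(M) deposited = 0.954 / 39.9 = 0.02391 mol.
Electrons per atom = n(e⁻)/n(M) = 0.09563 / 0.02391 = 4.00 ≈ 4, so the ion is M⁴⁺.

4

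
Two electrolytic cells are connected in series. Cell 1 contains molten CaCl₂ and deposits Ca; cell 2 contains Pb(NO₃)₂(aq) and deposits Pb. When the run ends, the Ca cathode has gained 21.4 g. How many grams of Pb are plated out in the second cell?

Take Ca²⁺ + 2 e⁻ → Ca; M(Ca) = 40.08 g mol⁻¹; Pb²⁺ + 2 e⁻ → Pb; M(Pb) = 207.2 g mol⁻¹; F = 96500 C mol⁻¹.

111 g

n(Ca) = 21.4 / 40.08 = 0.5339 mol.
Since Ca²⁺ + 2 e⁻ → Ca, n(e⁻) passed = 2 × 0.5339 = 1.068 mol.
Cells in series carry the same charge, so the same 1.068 mol of electrons passes through cell 2.
Pb²⁺ + 2 e⁻ → Pb, so n(Pb) = 1.068 / 2 = 0.5339 mol.
m(Pb) = 0.5339 × 207.2 = 111 g.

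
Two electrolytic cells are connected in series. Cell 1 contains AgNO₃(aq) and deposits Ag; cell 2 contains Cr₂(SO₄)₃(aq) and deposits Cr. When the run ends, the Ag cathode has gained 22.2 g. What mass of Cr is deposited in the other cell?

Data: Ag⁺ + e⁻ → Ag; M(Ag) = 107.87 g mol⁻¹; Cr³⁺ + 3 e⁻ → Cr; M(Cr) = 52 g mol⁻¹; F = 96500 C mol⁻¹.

n(Ag) = 22.2 / 107.87 = 0.2058 mol.
Since Ag⁺ + e⁻ → Ag, n(e⁻) passed = 1 × 0.2058 = 0.2058 mol.
Cells in series carry the same charge, so the same 0.2058 mol of electrons passes through cell 2.
Cr³⁺ + 3 e⁻ → Cr, so n(Cr) = 0.2058 / 3 = 0.06860 mol.
m(Cr) = 0.06860 × 52 = 3.57 g.

3.57 g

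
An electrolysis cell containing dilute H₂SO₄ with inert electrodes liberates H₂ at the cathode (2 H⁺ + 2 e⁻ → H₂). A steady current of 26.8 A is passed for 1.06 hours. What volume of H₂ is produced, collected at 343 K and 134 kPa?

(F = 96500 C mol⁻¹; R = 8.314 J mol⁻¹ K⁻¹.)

Q = I·t = 26.80 A × 3816.0 s = 102300 C.
n(e⁻) = Q/F = 102300 / 96500 = 1.060 mol.
2 electrons are transferred per H₂ molecule, so n(H₂) = 1.060 / 2 = 0.5299 mol.
V = nRT/P = (0.5299 × 8.314 × 343) / (134 × 10³ Pa) = 0.0113 m³ = 11.3 L.

11.3 L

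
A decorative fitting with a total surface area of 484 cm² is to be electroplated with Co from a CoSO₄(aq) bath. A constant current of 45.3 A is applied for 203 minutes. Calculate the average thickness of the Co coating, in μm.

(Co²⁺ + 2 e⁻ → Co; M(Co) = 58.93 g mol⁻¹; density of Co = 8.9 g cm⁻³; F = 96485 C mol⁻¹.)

Q = I·t = 45.30 × 12180 = 551800 C; n(e⁻) = 5.719 mol.
n(Co) = n(e⁻)/2 = 2.859 mol, so m = 2.859 × 58.93 = 168.5 g.
Volume = m/ρ = 168.5 / 8.9 = 18.93 cm³.
Thickness = V/A = 18.93 / 484 = 0.0391 cm = 391 μm.

391 μm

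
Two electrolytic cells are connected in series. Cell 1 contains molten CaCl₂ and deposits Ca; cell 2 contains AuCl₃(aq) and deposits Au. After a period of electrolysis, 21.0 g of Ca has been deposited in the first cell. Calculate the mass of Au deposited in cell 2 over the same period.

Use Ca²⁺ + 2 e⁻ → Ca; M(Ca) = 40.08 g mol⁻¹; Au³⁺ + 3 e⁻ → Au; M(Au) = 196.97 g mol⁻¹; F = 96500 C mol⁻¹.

n(Ca) = 21.0 / 40.08 = 0.5240 mol.
Since Ca²⁺ + 2 e⁻ → Ca, n(e⁻) passed = 2 × 0.5240 = 1.048 mol.
Cells in series carry the same charge, so the same 1.048 mol of electrons passes through cell 2.
Au³⁺ + 3 e⁻ → Au, so n(Au) = 1.048 / 3 = 0.3493 mol.
m(Au) = 0.3493 × 196.97 = 68.8 g.

68.8 g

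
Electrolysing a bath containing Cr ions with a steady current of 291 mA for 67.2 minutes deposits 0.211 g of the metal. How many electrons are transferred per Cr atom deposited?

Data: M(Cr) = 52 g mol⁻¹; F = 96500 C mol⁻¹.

Q = I·t = 0.2910 A × 4032.0 s = 1173 C, so n(e⁻) = 1173/96500 = 0.01216 mol.
n(Cr) deposited = 0.211 / 52 = 0.004058 mol.
Electrons per atom = n(e⁻)/n(Cr) = 0.01216 / 0.004058 = 3.00 ≈ 3, so the ion is Cr³⁺.

3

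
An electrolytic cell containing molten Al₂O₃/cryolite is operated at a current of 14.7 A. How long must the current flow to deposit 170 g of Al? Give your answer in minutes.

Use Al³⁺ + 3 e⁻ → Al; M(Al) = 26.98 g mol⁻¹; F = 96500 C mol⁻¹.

n(Al) = m/M = 170 / 26.98 = 6.301 mol.
Each Al atom requires 3 electrons, so n(e⁻) = 3 × 6.301 = 18.90 mol.
Q = n(e⁻)·F = 18.90 × 96500 = 1824000 C.
t = Q/I = 1824000 / 14.70 A = 124100 s = 2070 min.

2070 min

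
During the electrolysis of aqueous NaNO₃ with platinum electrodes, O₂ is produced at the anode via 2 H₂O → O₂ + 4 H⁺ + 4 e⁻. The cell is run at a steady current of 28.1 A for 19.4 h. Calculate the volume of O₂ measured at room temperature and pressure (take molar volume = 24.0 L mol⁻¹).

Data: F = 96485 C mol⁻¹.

122 L

Q = I·t = 28.10 A × 69840 s = 1963000 C.
n(e⁻) = Q/F = 1963000 / 96485 = 20.34 mol.
4 electrons are transferred per O₂ molecule, so n(O₂) = 20.34 / 4 = 5.085 mol.
V = n × V_m = 5.085 × 24.0 = 122 L.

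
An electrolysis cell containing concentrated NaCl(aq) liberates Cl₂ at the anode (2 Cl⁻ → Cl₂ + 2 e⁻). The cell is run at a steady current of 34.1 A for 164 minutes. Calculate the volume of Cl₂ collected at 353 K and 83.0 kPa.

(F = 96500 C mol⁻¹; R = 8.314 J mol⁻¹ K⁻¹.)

61.5 L

Q = I·t = 34.10 A × 9840.0 s = 335500 C.
n(e⁻) = Q/F = 335500 / 96500 = 3.477 mol.
2 electrons are transferred per Cl₂ molecule, so n(Cl₂) = 3.477 / 2 = 1.739 mol.
V = nRT/P = (1.739 × 8.314 × 353) / (83.0 × 10³ Pa) = 0.0615 m³ = 61.5 L.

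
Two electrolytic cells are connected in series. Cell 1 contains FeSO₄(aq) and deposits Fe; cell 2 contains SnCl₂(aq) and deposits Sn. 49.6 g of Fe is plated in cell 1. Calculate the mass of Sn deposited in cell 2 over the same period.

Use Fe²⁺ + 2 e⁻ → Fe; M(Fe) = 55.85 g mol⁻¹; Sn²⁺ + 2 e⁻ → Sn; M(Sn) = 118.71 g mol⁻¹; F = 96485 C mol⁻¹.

105 g

n(Fe) = 49.6 / 55.85 = 0.8881 mol.
Since Fe²⁺ + 2 e⁻ → Fe, n(e⁻) passed = 2 × 0.8881 = 1.776 mol.
Cells in series carry the same charge, so the same 1.776 mol of electrons passes through cell 2.
Sn²⁺ + 2 e⁻ → Sn, so n(Sn) = 1.776 / 2 = 0.8881 mol.
m(Sn) = 0.8881 × 118.71 = 105 g.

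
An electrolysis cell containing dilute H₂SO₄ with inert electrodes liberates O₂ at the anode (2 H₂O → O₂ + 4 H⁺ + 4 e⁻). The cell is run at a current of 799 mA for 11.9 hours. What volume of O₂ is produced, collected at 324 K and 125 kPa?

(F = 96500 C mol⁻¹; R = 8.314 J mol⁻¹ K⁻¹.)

Q = I·t = 0.7990 A × 42840 s = 34230 C.
n(e⁻) = Q/F = 34230 / 96500 = 0.3547 mol.
4 electrons are transferred per O₂ molecule, so n(O₂) = 0.3547 / 4 = 0.08868 mol.
V = nRT/P = (0.08868 × 8.314 × 324) / (125 × 10³ Pa) = 0.00191 m³ = 1.91 L.

1.91 L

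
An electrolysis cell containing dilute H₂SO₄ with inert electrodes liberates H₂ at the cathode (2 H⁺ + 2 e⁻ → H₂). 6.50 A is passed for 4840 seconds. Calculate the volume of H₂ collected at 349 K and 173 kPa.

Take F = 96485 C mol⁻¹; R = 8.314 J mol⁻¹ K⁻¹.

2.73 L

Q = I·t = 6.500 A × 4840.0 s = 31460 C.
n(e⁻) = Q/F = 31460 / 96485 = 0.3261 mol.
2 electrons are transferred per H₂ molecule, so n(H₂) = 0.3261 / 2 = 0.1630 mol.
V = nRT/P = (0.1630 × 8.314 × 349) / (173 × 10³ Pa) = 0.00273 m³ = 2.73 L.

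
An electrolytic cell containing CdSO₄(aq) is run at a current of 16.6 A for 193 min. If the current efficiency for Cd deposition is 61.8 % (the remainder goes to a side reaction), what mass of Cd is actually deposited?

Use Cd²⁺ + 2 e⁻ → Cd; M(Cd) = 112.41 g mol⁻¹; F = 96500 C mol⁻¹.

Q = I·t = 16.60 × 11580 = 192200 C.
n(e⁻) = 192200/96500 = 1.992 mol; theoretically n(Cd) = 1.992/2 = 0.9960 mol, m_theo = 112.0 g.
At 61.8 % efficiency, m_actual = 0.618 × 112.0 = 69.2 g.

69.2 g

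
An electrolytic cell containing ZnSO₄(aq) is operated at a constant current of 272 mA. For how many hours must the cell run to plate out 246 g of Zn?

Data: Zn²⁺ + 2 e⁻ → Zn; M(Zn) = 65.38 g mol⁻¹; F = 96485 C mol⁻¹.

741 h

n(Zn) = m/M = 246 / 65.38 = 3.763 mol.
Each Zn atom requires 2 electrons, so n(e⁻) = 2 × 3.763 = 7.525 mol.
Q = n(e⁻)·F = 7.525 × 96485 = 726100 C.
t = Q/I = 726100 / 0.2720 A = 2669000 s = 741 h.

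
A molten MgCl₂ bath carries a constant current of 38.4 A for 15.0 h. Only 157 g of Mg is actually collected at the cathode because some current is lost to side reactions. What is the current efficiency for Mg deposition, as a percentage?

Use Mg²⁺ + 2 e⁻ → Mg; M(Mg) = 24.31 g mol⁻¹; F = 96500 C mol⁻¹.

60.1 %

Q = I·t = 38.40 × 54000 = 2074000 C; n(e⁻) = 2074000/96500 = 21.49 mol.
Theoretical n(Mg) = n(e⁻)/2 = 10.74 mol, i.e. m_theo = 10.74 × 24.31 = 261.2 g.
Efficiency = m_actual / m_theo = 157 / 261.2 = 60.1 %.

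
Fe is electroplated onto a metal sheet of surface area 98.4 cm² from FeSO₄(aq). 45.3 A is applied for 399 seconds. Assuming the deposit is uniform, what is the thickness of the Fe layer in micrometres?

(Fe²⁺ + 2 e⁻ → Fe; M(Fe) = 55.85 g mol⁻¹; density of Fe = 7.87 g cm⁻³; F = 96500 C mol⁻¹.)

Q = I·t = 45.30 × 399.00 = 18070 C; n(e⁻) = 0.1873 mol.
n(Fe) = n(e⁻)/2 = 0.09365 mol, so m = 0.09365 × 55.85 = 5.230 g.
Volume = m/ρ = 5.230 / 7.87 = 0.6646 cm³.
Thickness = V/A = 0.6646 / 98.4 = 0.00675 cm = 67.5 μm.

67.5 μm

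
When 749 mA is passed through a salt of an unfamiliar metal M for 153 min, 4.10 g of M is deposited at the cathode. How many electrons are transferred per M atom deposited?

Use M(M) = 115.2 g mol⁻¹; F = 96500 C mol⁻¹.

2

Q = I·t = 0.7490 A × 9180.0 s = 6876 C, so n(e⁻) = 6876/96500 = 0.07125 mol.
n(M) deposited = 4.10 / 115.2 = 0.03559 mol.
Electrons per atom = n(e⁻)/n(M) = 0.07125 / 0.03559 = 2.00 ≈ 2, so the ion is M²⁺.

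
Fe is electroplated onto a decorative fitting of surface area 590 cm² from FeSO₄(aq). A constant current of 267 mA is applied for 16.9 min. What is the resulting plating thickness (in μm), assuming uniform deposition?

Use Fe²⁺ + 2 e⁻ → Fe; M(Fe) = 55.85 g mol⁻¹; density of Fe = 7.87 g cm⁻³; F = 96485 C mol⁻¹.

0.169 μm

Q = I·t = 0.2670 × 1014.0 = 270.7 C; n(e⁻) = 0.002806 mol.
n(Fe) = n(e⁻)/2 = 0.001403 mol, so m = 0.001403 × 55.85 = 0.07836 g.
Volume = m/ρ = 0.07836 / 7.87 = 0.009957 cm³.
Thickness = V/A = 0.009957 / 590 = 1.69 × 10⁻⁵ cm = 0.169 μm.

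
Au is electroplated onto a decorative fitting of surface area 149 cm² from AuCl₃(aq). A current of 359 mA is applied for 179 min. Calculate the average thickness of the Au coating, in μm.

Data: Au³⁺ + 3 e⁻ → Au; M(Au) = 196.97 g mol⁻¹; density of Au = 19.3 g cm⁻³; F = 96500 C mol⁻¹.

Q = I·t = 0.3590 × 10740 = 3856 C; n(e⁻) = 0.03996 mol.
n(Au) = n(e⁻)/3 = 0.01332 mol, so m = 0.01332 × 196.97 = 2.623 g.
Volume = m/ρ = 2.623 / 19.3 = 0.1359 cm³.
Thickness = V/A = 0.1359 / 149 = 9.12 × 10⁻⁴ cm = 9.12 μm.

9.12 μm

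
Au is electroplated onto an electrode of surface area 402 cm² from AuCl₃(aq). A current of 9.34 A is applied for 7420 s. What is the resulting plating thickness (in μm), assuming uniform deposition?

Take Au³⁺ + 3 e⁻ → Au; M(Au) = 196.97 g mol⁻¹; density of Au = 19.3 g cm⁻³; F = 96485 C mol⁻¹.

60.8 μm

Q = I·t = 9.340 × 7420.0 = 69300 C; n(e⁻) = 0.7183 mol.
n(Au) = n(e⁻)/3 = 0.2394 mol, so m = 0.2394 × 196.97 = 47.16 g.
Volume = m/ρ = 47.16 / 19.3 = 2.444 cm³.
Thickness = V/A = 2.444 / 402 = 0.00608 cm = 60.8 μm.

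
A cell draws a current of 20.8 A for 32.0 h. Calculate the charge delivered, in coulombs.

2.40 × 10⁶ C

Q = I·t = 20.80 A × 115200 s = 2.40 × 10⁶ C.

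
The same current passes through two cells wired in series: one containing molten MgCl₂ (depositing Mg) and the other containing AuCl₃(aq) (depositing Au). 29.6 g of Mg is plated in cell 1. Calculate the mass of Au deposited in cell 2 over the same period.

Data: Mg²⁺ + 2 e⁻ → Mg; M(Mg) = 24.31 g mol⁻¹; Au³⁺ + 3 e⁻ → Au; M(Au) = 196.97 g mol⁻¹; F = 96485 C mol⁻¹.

160 g

n(Mg) = 29.6 / 24.31 = 1.218 mol.
Since Mg²⁺ + 2 e⁻ → Mg, n(e⁻) passed = 2 × 1.218 = 2.435 mol.
Cells in series carry the same charge, so the same 2.435 mol of electrons passes through cell 2.
Au³⁺ + 3 e⁻ → Au, so n(Au) = 2.435 / 3 = 0.8117 mol.
m(Au) = 0.8117 × 196.97 = 160 g.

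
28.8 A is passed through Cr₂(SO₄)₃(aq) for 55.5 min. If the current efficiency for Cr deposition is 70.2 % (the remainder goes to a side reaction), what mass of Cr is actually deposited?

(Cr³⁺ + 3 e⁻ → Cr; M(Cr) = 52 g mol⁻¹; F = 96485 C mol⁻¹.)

12.1 g

Q = I·t = 28.80 × 3330.0 = 95900 C.
n(e⁻) = 95900/96485 = 0.9940 mol; theoretically n(Cr) = 0.9940/3 = 0.3313 mol, m_theo = 17.23 g.
At 70.2 % efficiency, m_actual = 0.702 × 17.23 = 12.1 g.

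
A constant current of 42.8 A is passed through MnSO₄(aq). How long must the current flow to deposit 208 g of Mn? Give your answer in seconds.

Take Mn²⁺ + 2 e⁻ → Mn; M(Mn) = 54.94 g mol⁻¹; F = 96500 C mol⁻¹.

17100 s

n(Mn) = m/M = 208 / 54.94 = 3.786 mol.
Each Mn atom requires 2 electrons, so n(e⁻) = 2 × 3.786 = 7.572 mol.
Q = n(e⁻)·F = 7.572 × 96500 = 730700 C.
t = Q/I = 730700 / 42.80 A = 17070 s.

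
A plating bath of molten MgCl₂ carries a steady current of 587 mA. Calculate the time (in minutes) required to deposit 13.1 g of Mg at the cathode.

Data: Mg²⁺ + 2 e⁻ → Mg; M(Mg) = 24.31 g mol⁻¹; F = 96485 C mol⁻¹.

n(Mg) = m/M = 13.1 / 24.31 = 0.5389 mol.
Each Mg atom requires 2 electrons, so n(e⁻) = 2 × 0.5389 = 1.078 mol.
Q = n(e⁻)·F = 1.078 × 96485 = 104000 C.
t = Q/I = 104000 / 0.5870 A = 177100 s = 2950 min.

2950 min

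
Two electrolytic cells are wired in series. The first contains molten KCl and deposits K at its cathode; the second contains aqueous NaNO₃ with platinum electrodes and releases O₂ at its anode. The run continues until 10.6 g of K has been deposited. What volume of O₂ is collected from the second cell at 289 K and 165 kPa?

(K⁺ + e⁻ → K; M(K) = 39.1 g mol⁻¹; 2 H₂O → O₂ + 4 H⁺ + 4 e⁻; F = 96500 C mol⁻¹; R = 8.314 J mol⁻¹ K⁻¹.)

0.987 L

n(K) = 10.6 / 39.1 = 0.2711 mol, so n(e⁻) = 1 × 0.2711 = 0.2711 mol.
The cells are in series, so the same 0.2711 mol of electrons passes through the second cell.
2 H₂O → O₂ + 4 H⁺ + 4 e⁻ — 4 mol e⁻ per mol O₂, so n(O₂) = 0.2711/4 = 0.06777 mol.
V = nRT/P = (0.06777 × 8.314 × 289) / (165 × 10³) = 9.87 × 10⁻⁴ m³ = 0.987 L.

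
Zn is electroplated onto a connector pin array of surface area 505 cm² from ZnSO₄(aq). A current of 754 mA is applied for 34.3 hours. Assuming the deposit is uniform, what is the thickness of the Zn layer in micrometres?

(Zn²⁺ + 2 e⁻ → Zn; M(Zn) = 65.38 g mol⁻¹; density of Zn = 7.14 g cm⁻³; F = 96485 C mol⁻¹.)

Q = I·t = 0.7540 × 123480 = 93100 C; n(e⁻) = 0.9650 mol.
n(Zn) = n(e⁻)/2 = 0.4825 mol, so m = 0.4825 × 65.38 = 31.54 g.
Volume = m/ρ = 31.54 / 7.14 = 4.418 cm³.
Thickness = V/A = 4.418 / 505 = 0.00875 cm = 87.5 μm.

87.5 μm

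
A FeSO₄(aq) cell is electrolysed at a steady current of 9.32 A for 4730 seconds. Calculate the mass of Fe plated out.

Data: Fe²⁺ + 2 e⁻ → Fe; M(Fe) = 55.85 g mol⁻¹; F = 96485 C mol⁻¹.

Q = I·t = 9.320 A × 4730.0 s = 44080 C.
n(e⁻) = Q/F = 44080 / 96485 = 0.4569 mol.
Fe²⁺ + 2 e⁻ → Fe, so n(Fe) = n(e⁻)/2 = 0.2284 mol.
m = n·M = 0.2284 × 55.85 = 12.8 g.

12.8 g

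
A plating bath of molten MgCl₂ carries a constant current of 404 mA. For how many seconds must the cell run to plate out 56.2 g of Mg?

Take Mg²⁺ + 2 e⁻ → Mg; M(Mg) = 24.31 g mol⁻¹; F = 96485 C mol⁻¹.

1.10 × 10⁶ s

n(Mg) = m/M = 56.2 / 24.31 = 2.312 mol.
Each Mg atom requires 2 electrons, so n(e⁻) = 2 × 2.312 = 4.624 mol.
Q = n(e⁻)·F = 4.624 × 96485 = 446100 C.
t = Q/I = 446100 / 0.4040 A = 1104000 s.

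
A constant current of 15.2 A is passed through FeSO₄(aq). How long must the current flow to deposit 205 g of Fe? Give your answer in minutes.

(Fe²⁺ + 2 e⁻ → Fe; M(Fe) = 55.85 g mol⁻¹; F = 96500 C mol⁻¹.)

n(Fe) = m/M = 205 / 55.85 = 3.671 mol.
Each Fe atom requires 2 electrons, so n(e⁻) = 2 × 3.671 = 7.341 mol.
Q = n(e⁻)·F = 7.341 × 96500 = 708400 C.
t = Q/I = 708400 / 15.20 A = 46610 s = 777 min.

777 min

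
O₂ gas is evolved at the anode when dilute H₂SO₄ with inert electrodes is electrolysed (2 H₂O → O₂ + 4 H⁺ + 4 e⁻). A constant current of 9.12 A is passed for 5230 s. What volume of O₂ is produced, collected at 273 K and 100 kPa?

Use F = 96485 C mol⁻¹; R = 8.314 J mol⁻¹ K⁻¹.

Q = I·t = 9.120 A × 5230.0 s = 47700 C.
n(e⁻) = Q/F = 47700 / 96485 = 0.4944 mol.
4 electrons are transferred per O₂ molecule, so n(O₂) = 0.4944 / 4 = 0.1236 mol.
V = nRT/P = (0.1236 × 8.314 × 273) / (100 × 10³ Pa) = 0.00281 m³ = 2.81 L.

2.81 L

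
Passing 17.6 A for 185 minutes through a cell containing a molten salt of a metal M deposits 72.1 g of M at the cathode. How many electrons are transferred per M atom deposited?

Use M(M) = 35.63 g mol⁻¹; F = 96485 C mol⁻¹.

Q = I·t = 17.60 A × 11100 s = 195400 C, so n(e⁻) = 195400/96485 = 2.025 mol.
n(M) deposited = 72.1 / 35.63 = 2.024 mol.
Electrons per atom = n(e⁻)/n(M) = 2.025 / 2.024 = 1.00 ≈ 1, so the ion is M⁺.

1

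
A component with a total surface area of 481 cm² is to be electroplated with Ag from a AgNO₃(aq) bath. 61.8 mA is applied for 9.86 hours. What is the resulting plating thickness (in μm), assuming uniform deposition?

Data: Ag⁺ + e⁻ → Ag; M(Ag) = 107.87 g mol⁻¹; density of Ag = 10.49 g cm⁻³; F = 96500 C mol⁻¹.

4.86 μm

Q = I·t = 0.06180 × 35496 = 2194 C; n(e⁻) = 0.02273 mol.
n(Ag) = n(e⁻)/1 = 0.02273 mol, so m = 0.02273 × 107.87 = 2.452 g.
Volume = m/ρ = 2.452 / 10.49 = 0.2338 cm³.
Thickness = V/A = 0.2338 / 481 = 4.86 × 10⁻⁴ cm = 4.86 μm.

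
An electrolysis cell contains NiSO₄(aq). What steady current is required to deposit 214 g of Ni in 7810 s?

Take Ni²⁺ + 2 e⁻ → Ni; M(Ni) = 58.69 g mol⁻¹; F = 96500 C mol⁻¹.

n(Ni) = 214 / 58.69 = 3.646 mol.
n(e⁻) = 2 × 3.646 = 7.293 mol.
Q = n(e⁻)·F = 7.293 × 96500 = 703700 C.
I = Q/t = 703700 / 7810.0 s = 90.1 A.

90.1 A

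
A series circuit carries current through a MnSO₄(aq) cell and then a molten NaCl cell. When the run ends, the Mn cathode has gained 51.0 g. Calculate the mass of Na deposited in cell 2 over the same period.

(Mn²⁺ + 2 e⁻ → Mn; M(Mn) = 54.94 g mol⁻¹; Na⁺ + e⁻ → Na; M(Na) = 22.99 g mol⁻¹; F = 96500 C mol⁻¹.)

42.7 g

n(Mn) = 51.0 / 54.94 = 0.9283 mol.
Since Mn²⁺ + 2 e⁻ → Mn, n(e⁻) passed = 2 × 0.9283 = 1.857 mol.
Cells in series carry the same charge, so the same 1.857 mol of electrons passes through cell 2.
Na⁺ + e⁻ → Na, so n(Na) = 1.857 / 1 = 1.857 mol.
m(Na) = 1.857 × 22.99 = 42.7 g.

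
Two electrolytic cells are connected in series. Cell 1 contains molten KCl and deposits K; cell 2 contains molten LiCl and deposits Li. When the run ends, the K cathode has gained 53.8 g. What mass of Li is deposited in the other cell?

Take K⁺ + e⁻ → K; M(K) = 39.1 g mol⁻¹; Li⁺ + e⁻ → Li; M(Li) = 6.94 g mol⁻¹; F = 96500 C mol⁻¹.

n(K) = 53.8 / 39.1 = 1.376 mol.
Since K⁺ + e⁻ → K, n(e⁻) passed = 1 × 1.376 = 1.376 mol.
Cells in series carry the same charge, so the same 1.376 mol of electrons passes through cell 2.
Li⁺ + e⁻ → Li, so n(Li) = 1.376 / 1 = 1.376 mol.
m(Li) = 1.376 × 6.94 = 9.55 g.

9.55 g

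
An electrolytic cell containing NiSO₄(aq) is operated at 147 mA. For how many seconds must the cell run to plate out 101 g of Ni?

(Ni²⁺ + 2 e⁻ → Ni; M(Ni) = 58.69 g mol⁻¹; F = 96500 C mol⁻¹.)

n(Ni) = m/M = 101 / 58.69 = 1.721 mol.
Each Ni atom requires 2 electrons, so n(e⁻) = 2 × 1.721 = 3.442 mol.
Q = n(e⁻)·F = 3.442 × 96500 = 332100 C.
t = Q/I = 332100 / 0.1470 A = 2259000 s.

2.26 × 10⁶ s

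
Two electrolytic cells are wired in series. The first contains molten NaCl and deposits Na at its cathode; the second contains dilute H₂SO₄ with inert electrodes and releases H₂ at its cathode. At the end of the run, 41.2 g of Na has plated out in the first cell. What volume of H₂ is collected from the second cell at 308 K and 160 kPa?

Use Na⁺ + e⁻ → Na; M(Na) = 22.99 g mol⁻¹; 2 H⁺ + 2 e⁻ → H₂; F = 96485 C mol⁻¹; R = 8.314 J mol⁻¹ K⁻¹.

n(Na) = 41.2 / 22.99 = 1.792 mol, so n(e⁻) = 1 × 1.792 = 1.792 mol.
The cells are in series, so the same 1.792 mol of electrons passes through the second cell.
2 H⁺ + 2 e⁻ → H₂ — 2 mol e⁻ per mol H₂, so n(H₂) = 1.792/2 = 0.8960 mol.
V = nRT/P = (0.8960 × 8.314 × 308) / (160 × 10³) = 0.0143 m³ = 14.3 L.

14.3 L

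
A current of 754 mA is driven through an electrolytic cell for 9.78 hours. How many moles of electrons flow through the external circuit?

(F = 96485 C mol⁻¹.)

Q = I·t = 0.7540 A × 35208 s = 26550 C.
n(e⁻) = Q/F = 26550 / 96485 = 0.275 mol.

0.275 mol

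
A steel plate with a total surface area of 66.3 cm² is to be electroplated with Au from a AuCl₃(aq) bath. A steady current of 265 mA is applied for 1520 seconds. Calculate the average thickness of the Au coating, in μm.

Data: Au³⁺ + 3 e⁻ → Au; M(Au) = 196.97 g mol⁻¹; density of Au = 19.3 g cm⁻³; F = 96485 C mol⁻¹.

2.14 μm

Q = I·t = 0.2650 × 1520.0 = 402.8 C; n(e⁻) = 0.004175 mol.
n(Au) = n(e⁻)/3 = 0.001392 mol, so m = 0.001392 × 196.97 = 0.2741 g.
Volume = m/ρ = 0.2741 / 19.3 = 0.01420 cm³.
Thickness = V/A = 0.01420 / 66.3 = 2.14 × 10⁻⁴ cm = 2.14 μm.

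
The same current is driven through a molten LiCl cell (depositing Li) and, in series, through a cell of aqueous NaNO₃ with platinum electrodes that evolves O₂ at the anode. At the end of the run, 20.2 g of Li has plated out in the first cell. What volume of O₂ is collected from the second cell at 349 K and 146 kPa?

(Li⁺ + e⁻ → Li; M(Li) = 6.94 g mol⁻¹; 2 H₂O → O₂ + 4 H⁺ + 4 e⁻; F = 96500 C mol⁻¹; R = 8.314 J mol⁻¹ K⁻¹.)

14.5 L

n(Li) = 20.2 / 6.94 = 2.911 mol, so n(e⁻) = 1 × 2.911 = 2.911 mol.
The cells are in series, so the same 2.911 mol of electrons passes through the second cell.
2 H₂O → O₂ + 4 H⁺ + 4 e⁻ — 4 mol e⁻ per mol O₂, so n(O₂) = 2.911/4 = 0.7277 mol.
V = nRT/P = (0.7277 × 8.314 × 349) / (146 × 10³) = 0.0145 m³ = 14.5 L.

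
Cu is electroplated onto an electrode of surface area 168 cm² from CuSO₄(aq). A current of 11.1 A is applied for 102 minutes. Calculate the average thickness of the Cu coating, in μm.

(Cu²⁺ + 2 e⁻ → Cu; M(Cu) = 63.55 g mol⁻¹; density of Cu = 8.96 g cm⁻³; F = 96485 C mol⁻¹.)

Q = I·t = 11.10 × 6120.0 = 67930 C; n(e⁻) = 0.7041 mol.
n(Cu) = n(e⁻)/2 = 0.3520 mol, so m = 0.3520 × 63.55 = 22.37 g.
Volume = m/ρ = 22.37 / 8.96 = 2.497 cm³.
Thickness = V/A = 2.497 / 168 = 0.0149 cm = 149 μm.

149 μm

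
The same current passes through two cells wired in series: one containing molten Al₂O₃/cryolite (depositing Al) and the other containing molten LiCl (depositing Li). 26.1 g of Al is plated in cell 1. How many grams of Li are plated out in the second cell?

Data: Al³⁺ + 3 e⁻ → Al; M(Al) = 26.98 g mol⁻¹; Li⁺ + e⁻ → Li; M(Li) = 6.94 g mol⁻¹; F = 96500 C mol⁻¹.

20.1 g

n(Al) = 26.1 / 26.98 = 0.9674 mol.
Since Al³⁺ + 3 e⁻ → Al, n(e⁻) passed = 3 × 0.9674 = 2.902 mol.
Cells in series carry the same charge, so the same 2.902 mol of electrons passes through cell 2.
Li⁺ + e⁻ → Li, so n(Li) = 2.902 / 1 = 2.902 mol.
m(Li) = 2.902 × 6.94 = 20.1 g.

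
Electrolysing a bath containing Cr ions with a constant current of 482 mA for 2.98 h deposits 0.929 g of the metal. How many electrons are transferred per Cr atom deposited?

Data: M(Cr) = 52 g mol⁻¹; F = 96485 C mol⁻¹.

Q = I·t = 0.4820 A × 10728 s = 5171 C, so n(e⁻) = 5171/96485 = 0.05359 mol.
n(Cr) deposited = 0.929 / 52 = 0.01787 mol.
Electrons per atom = n(e⁻)/n(Cr) = 0.05359 / 0.01787 = 3.00 ≈ 3, so the ion is Cr³⁺.

3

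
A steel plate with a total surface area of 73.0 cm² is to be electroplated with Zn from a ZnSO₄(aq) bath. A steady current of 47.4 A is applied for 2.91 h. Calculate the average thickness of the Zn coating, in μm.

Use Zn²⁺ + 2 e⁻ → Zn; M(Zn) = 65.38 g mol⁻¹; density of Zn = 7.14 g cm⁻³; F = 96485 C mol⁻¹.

3230 μm

Q = I·t = 47.40 × 10476 = 496600 C; n(e⁻) = 5.147 mol.
n(Zn) = n(e⁻)/2 = 2.573 mol, so m = 2.573 × 65.38 = 168.2 g.
Volume = m/ρ = 168.2 / 7.14 = 23.56 cm³.
Thickness = V/A = 23.56 / 73.0 = 0.323 cm = 3230 μm.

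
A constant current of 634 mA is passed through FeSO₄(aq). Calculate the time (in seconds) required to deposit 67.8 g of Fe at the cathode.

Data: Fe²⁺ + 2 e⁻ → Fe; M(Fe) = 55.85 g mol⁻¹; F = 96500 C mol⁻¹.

n(Fe) = m/M = 67.8 / 55.85 = 1.214 mol.
Each Fe atom requires 2 electrons, so n(e⁻) = 2 × 1.214 = 2.428 mol.
Q = n(e⁻)·F = 2.428 × 96500 = 234300 C.
t = Q/I = 234300 / 0.6340 A = 369600 s.

3.70 × 10⁵ s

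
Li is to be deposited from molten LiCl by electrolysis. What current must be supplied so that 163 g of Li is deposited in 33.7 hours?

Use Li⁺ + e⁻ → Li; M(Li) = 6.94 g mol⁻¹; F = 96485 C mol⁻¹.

n(Li) = 163 / 6.94 = 23.49 mol.
n(e⁻) = 1 × 23.49 = 23.49 mol.
Q = n(e⁻)·F = 23.49 × 96485 = 2266000 C.
I = Q/t = 2266000 / 121320 s = 18.7 A.

18.7 A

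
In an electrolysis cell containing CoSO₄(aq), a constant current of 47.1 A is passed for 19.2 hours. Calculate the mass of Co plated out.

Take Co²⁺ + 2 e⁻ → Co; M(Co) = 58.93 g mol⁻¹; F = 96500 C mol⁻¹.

Q = I·t = 47.10 A × 69120 s = 3256000 C.
n(e⁻) = Q/F = 3256000 / 96500 = 33.74 mol.
Co²⁺ + 2 e⁻ → Co, so n(Co) = n(e⁻)/2 = 16.87 mol.
m = n·M = 16.87 × 58.93 = 994 g.

994 g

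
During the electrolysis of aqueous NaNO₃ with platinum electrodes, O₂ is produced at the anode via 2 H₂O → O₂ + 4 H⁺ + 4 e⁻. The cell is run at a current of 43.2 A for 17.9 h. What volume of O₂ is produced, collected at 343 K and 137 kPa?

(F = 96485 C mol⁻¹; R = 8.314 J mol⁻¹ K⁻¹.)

Q = I·t = 43.20 A × 64440 s = 2784000 C.
n(e⁻) = Q/F = 2784000 / 96485 = 28.85 mol.
4 electrons are transferred per O₂ molecule, so n(O₂) = 28.85 / 4 = 7.213 mol.
V = nRT/P = (7.213 × 8.314 × 343) / (137 × 10³ Pa) = 0.150 m³ = 150 L.

150 L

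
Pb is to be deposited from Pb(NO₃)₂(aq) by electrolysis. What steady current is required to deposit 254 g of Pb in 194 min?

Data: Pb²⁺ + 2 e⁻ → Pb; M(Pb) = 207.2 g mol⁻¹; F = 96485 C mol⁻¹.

20.3 A

n(Pb) = 254 / 207.2 = 1.226 mol.
n(e⁻) = 2 × 1.226 = 2.452 mol.
Q = n(e⁻)·F = 2.452 × 96485 = 236600 C.
I = Q/t = 236600 / 11640 s = 20.3 A.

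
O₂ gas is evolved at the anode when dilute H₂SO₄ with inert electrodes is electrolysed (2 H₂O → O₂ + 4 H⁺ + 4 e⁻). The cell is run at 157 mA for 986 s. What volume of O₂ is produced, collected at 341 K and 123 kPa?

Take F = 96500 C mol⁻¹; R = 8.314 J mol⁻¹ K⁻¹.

Q = I·t = 0.1570 A × 986.00 s = 154.8 C.
n(e⁻) = Q/F = 154.8 / 96500 = 0.001604 mol.
4 electrons are transferred per O₂ molecule, so n(O₂) = 0.001604 / 4 = 0.0004010 mol.
V = nRT/P = (0.0004010 × 8.314 × 341) / (123 × 10³ Pa) = 9.24 × 10⁻⁶ m³ = 0.00924 L.

0.00924 L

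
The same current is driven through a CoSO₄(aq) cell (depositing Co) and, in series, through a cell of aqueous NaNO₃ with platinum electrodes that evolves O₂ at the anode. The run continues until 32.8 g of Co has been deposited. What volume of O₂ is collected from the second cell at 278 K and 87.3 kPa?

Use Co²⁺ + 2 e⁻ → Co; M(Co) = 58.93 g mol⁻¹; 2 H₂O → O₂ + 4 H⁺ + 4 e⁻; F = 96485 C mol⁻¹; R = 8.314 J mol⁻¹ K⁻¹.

n(Co) = 32.8 / 58.93 = 0.5566 mol, so n(e⁻) = 2 × 0.5566 = 1.113 mol.
The cells are in series, so the same 1.113 mol of electrons passes through the second cell.
2 H₂O → O₂ + 4 H⁺ + 4 e⁻ — 4 mol e⁻ per mol O₂, so n(O₂) = 1.113/4 = 0.2783 mol.
V = nRT/P = (0.2783 × 8.314 × 278) / (87.3 × 10³) = 0.00737 m³ = 7.37 L.

7.37 L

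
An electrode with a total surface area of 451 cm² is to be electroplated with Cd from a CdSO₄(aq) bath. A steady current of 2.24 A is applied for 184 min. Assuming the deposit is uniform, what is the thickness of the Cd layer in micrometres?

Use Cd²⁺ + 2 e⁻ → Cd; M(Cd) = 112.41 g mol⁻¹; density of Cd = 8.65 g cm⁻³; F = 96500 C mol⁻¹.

Q = I·t = 2.240 × 11040 = 24730 C; n(e⁻) = 0.2563 mol.
n(Cd) = n(e⁻)/2 = 0.1281 mol, so m = 0.1281 × 112.41 = 14.40 g.
Volume = m/ρ = 14.40 / 8.65 = 1.665 cm³.
Thickness = V/A = 1.665 / 451 = 0.00369 cm = 36.9 μm.

36.9 μm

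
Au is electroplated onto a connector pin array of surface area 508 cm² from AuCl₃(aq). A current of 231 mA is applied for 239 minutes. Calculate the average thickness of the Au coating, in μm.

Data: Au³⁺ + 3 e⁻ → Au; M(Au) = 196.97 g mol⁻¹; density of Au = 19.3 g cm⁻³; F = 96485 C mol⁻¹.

2.30 μm

Q = I·t = 0.2310 × 14340 = 3313 C; n(e⁻) = 0.03433 mol.
n(Au) = n(e⁻)/3 = 0.01144 mol, so m = 0.01144 × 196.97 = 2.254 g.
Volume = m/ρ = 2.254 / 19.3 = 0.1168 cm³.
Thickness = V/A = 0.1168 / 508 = 2.30 × 10⁻⁴ cm = 2.30 μm.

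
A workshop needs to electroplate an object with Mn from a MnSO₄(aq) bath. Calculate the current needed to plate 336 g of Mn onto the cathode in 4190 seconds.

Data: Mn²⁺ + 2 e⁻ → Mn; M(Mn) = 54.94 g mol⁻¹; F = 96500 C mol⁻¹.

n(Mn) = 336 / 54.94 = 6.116 mol.
n(e⁻) = 2 × 6.116 = 12.23 mol.
Q = n(e⁻)·F = 12.23 × 96500 = 1180000 C.
I = Q/t = 1180000 / 4190.0 s = 282 A.

282 A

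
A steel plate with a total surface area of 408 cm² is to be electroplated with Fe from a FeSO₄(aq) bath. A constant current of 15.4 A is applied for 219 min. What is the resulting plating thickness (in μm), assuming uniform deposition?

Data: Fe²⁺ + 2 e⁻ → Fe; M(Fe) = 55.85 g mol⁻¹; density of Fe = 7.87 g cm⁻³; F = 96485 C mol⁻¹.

182 μm

Q = I·t = 15.40 × 13140 = 202400 C; n(e⁻) = 2.097 mol.
n(Fe) = n(e⁻)/2 = 1.049 mol, so m = 1.049 × 55.85 = 58.57 g.
Volume = m/ρ = 58.57 / 7.87 = 7.442 cm³.
Thickness = V/A = 7.442 / 408 = 0.0182 cm = 182 μm.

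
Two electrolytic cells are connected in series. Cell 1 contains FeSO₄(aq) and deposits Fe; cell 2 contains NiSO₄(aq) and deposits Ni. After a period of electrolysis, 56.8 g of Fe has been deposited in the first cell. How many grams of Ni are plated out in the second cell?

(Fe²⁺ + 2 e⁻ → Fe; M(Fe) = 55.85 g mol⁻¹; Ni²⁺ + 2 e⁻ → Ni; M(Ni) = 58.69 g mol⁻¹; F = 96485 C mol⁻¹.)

n(Fe) = 56.8 / 55.85 = 1.017 mol.
Since Fe²⁺ + 2 e⁻ → Fe, n(e⁻) passed = 2 × 1.017 = 2.034 mol.
Cells in series carry the same charge, so the same 2.034 mol of electrons passes through cell 2.
Ni²⁺ + 2 e⁻ → Ni, so n(Ni) = 2.034 / 2 = 1.017 mol.
m(Ni) = 1.017 × 58.69 = 59.7 g.

59.7 g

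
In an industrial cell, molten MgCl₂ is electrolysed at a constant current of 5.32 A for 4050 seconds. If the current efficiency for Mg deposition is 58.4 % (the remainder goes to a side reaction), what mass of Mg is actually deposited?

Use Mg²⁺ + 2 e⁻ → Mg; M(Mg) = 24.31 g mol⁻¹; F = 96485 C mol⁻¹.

1.59 g

Q = I·t = 5.320 × 4050.0 = 21550 C.
n(e⁻) = 21550/96485 = 0.2233 mol; theoretically n(Mg) = 0.2233/2 = 0.1117 mol, m_theo = 2.714 g.
At 58.4 % efficiency, m_actual = 0.584 × 2.714 = 1.59 g.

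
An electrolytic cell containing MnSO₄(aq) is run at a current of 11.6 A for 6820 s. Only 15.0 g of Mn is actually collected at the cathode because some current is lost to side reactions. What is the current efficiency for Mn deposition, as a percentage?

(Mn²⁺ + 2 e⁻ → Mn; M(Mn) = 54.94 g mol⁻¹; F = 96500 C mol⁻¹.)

Q = I·t = 11.60 × 6820.0 = 79110 C; n(e⁻) = 79110/96500 = 0.8198 mol.
Theoretical n(Mn) = n(e⁻)/2 = 0.4099 mol, i.e. m_theo = 0.4099 × 54.94 = 22.52 g.
Efficiency = m_actual / m_theo = 15.0 / 22.52 = 66.6 %.

66.6 %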